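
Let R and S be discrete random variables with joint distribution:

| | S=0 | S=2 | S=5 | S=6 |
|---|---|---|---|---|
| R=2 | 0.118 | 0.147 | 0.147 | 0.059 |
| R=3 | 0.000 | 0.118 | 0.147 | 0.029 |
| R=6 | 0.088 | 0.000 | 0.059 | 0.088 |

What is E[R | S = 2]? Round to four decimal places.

P(S = 2) = 0.265.
Summing R·P(R=x,S=y) over the conditioning event gives 0.648.
E[R | S = 2] = (0.648) / (0.265) = 2.4453.

2.4453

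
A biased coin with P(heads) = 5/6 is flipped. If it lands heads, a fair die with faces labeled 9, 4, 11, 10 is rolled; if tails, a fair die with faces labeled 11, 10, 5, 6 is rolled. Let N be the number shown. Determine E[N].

101/12

E[N | heads] = (9+4+11+10)/4 = 17/2.
E[N | tails] = (11+10+5+6)/4 = 8.
E[N] = (5/6)·(17/2) + (1/6)·(8) = 101/12.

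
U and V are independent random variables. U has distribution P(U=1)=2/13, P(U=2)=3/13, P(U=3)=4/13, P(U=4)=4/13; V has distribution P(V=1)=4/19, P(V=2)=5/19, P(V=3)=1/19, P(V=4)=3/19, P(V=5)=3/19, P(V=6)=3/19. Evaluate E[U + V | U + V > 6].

817/100

P(U + V > 6) = 100/247.
Summing (U+V)·P(x,y) over outcomes with U + V > 6 gives 43/13.
E[U + V | U + V > 6] = (43/13) / (100/247) = 817/100.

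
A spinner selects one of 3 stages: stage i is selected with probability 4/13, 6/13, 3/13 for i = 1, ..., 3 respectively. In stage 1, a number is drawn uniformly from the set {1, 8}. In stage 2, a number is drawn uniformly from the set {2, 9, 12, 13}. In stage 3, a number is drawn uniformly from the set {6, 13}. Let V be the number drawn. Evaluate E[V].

E[V | stage 1] = (1+8)/2 = 9/2.
E[V | stage 2] = (2+9+12+13)/4 = 9.
E[V | stage 3] = (6+13)/2 = 19/2.
By the law of total expectation,
E[V] = (4/13)·(9/2) + (6/13)·(9) + (3/13)·(19/2) = 201/26.

201/26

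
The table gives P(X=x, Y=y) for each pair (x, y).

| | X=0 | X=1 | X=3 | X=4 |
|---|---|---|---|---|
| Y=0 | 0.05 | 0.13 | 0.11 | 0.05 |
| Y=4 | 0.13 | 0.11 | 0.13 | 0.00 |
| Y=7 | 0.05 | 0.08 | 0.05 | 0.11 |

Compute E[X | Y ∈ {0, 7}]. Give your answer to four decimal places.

P(Y ∈ {0, 7}) = 0.63.
Summing X·P(X=x,Y=y) over the conditioning event gives 1.33.
E[X | Y ∈ {0, 7}] = (1.33) / (0.63) = 2.1111.

2.1111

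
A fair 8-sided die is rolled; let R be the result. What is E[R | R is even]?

5

Given R is even, R is equally likely to be any of {2, 4, 6, 8}.
E[R | R is even] = (2 + 4 + 6 + 8) / 4 = 5.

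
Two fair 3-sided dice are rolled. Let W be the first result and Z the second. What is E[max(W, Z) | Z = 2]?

7/3

Outcomes with Z = 2: (1,2), (2,2), (3,2), each with probability 1/9.
E[max(W, Z) | Z = 2] = (2 + 2 + 3) / 3 = 7/3.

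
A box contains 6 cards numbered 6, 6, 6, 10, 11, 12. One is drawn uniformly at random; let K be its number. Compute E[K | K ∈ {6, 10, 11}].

P(K ∈ {6, 10, 11}) = 5/6.
Σ over the event: 6·1/2 + 10·1/6 + 11·1/6 = 13/2.
E[K | K ∈ {6, 10, 11}] = (13/2) / (5/6) = 39/5.

39/5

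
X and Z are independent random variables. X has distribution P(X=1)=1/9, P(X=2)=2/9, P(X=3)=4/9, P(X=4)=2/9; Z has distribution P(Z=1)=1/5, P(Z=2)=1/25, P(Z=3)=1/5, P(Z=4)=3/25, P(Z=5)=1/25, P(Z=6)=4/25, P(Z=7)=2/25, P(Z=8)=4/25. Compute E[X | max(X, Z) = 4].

P(max(X, Z) = 4) = 49/225.
Summing X·P(x,y) over outcomes with max(X, Z) = 4 gives 163/225.
E[X | max(X, Z) = 4] = (163/225) / (49/225) = 163/49.

163/49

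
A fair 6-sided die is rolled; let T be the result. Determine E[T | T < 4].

Given T < 4, T is equally likely to be any of {1, 2, 3}.
E[T | T < 4] = (1 + 2 + 3) / 3 = 2.

2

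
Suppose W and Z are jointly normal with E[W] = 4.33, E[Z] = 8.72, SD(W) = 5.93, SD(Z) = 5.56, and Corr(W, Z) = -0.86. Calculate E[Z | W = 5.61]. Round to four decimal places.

7.6879

E[Z | W=x] = μ_Z + ρ(σ_Z/σ_W)(x − μ_W) for jointly normal variables.
E[Z | W=5.61] = 8.72 + (-0.86)·(5.56/5.93)·(5.61 − (4.33)) = 8.72 + (-0.80634)·(1.28) = 7.6879.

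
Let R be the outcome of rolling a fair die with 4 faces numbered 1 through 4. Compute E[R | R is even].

3

Given R is even, R is equally likely to be any of {2, 4}.
E[R | R is even] = (2 + 4) / 2 = 3.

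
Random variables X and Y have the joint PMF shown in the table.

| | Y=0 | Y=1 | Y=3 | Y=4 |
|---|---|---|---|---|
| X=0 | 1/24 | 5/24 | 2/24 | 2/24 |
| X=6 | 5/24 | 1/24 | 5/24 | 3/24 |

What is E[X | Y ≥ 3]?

P(Y ≥ 3) = 1/2.
Σ X·P over the event = 0·(2/24) + 0·(2/24) + 6·(5/24) + 6·(3/24) = 2.
E[X | Y ≥ 3] = (2) / (1/2) = 4.

4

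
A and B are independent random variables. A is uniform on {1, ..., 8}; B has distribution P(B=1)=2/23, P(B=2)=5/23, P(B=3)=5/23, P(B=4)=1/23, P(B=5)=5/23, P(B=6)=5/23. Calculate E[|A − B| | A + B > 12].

2

P(A + B > 12) = 15/184.
Summing |A−B|·P(x,y) over outcomes with A + B > 12 gives 15/92.
E[|A − B| | A + B > 12] = (15/92) / (15/184) = 2.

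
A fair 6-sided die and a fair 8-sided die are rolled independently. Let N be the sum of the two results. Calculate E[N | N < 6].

P(N < 6) = 5/24.
Σ over the event: 2·1/48 + 3·1/24 + 4·1/16 + 5·1/12 = 5/6.
E[N | N < 6] = (5/6) / (5/24) = 4.

4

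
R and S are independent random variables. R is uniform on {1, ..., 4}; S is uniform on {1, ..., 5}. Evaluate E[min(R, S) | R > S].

P(R > S) = 3/10.
Summing min(R,S)·P(x,y) over outcomes with R > S gives 1/2.
E[min(R, S) | R > S] = (1/2) / (3/10) = 5/3.

5/3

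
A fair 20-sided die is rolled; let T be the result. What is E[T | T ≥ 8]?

P(T ≥ 8) = 13/20.
E[T | T ≥ 8] = (91/10) / (13/20) = 14.

14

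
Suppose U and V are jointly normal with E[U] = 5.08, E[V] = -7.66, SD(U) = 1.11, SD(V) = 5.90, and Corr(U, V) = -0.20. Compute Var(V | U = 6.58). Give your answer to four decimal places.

For a bivariate normal, Var(V | U=x) = σ_V²(1 − ρ²).
Var(V | U=6.58) = (5.90)²·(1 − (-0.20)²) = 34.81·0.96 = 33.4176.

33.4176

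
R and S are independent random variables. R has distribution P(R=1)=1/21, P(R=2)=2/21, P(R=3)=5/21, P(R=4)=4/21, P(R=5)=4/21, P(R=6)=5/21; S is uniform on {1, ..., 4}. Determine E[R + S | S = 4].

170/21

P(S = 4) = 1/4.
Summing (R+S)·P(x,y) over outcomes with S = 4 gives 85/42.
E[R + S | S = 4] = (85/42) / (1/4) = 170/21.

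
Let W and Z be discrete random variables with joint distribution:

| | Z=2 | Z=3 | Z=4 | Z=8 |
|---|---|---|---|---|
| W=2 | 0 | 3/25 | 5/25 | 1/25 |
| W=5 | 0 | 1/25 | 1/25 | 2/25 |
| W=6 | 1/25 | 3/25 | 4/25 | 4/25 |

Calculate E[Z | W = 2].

P(W = 2) = 9/25.
Summing Z·P(W=x,Z=y) over the conditioning event gives 37/25.
E[Z | W = 2] = (37/25) / (9/25) = 37/9.

37/9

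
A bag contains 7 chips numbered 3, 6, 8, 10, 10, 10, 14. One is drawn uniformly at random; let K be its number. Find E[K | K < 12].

P(K < 12) = 6/7.
Σ over the event: 3·1/7 + 6·1/7 + 8·1/7 + 10·3/7 = 47/7.
E[K | K < 12] = (47/7) / (6/7) = 47/6.

47/6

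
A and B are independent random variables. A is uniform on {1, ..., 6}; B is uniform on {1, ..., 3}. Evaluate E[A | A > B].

P(A > B) = 2/3.
Summing A·P(x,y) over outcomes with A > B gives 53/18.
E[A | A > B] = (53/18) / (2/3) = 53/12.

53/12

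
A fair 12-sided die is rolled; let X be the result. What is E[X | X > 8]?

Given X > 8, X is equally likely to be any of {9, 10, 11, 12}.
E[X | X > 8] = (9 + 10 + 11 + 12) / 4 = 21/2.

21/2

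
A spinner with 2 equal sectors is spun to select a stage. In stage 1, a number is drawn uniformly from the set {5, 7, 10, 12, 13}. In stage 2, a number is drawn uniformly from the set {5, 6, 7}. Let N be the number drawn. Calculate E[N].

E[N | stage 1] = (5+7+10+12+13)/5 = 47/5.
E[N | stage 2] = (5+6+7)/3 = 6.
By the law of total expectation,
E[N] = (1/2)·(47/5) + (1/2)·(6) = 77/10.

77/10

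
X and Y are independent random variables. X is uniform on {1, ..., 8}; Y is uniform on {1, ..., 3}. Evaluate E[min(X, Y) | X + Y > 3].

41/21

P(X + Y > 3) = 7/8.
Summing min(X,Y)·P(x,y) over outcomes with X + Y > 3 gives 41/24.
E[min(X, Y) | X + Y > 3] = (41/24) / (7/8) = 41/21.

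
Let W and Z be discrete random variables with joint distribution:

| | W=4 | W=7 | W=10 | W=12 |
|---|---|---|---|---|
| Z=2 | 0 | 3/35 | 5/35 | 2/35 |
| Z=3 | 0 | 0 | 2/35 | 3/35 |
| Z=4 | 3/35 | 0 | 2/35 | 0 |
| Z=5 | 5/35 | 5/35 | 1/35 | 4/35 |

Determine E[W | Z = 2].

19/2

P(Z = 2) = 2/7.
Σ W·P over the event = 7·(3/35) + 10·(5/35) + 12·(2/35) = 19/7.
E[W | Z = 2] = (19/7) / (2/7) = 19/2.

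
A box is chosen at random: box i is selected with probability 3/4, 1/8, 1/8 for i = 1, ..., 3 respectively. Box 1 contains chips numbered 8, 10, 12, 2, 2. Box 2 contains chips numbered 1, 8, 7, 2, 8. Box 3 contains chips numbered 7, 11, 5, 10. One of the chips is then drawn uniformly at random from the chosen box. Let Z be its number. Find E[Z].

E[Z | box 1] = (8+10+12+2+2)/5 = 34/5.
E[Z | box 2] = (1+8+7+2+8)/5 = 26/5.
E[Z | box 3] = (7+11+5+10)/4 = 33/4.
By the law of total expectation,
E[Z] = (3/4)·(34/5) + (1/8)·(26/5) + (1/8)·(33/4) = 217/32.

217/32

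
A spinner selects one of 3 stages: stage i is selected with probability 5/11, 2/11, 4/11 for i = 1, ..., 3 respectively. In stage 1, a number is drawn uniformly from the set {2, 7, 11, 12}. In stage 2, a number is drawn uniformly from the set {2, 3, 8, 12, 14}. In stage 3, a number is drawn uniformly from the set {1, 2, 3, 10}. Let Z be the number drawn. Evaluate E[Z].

E[Z | stage 1] = (2+7+11+12)/4 = 8.
E[Z | stage 2] = (2+3+8+12+14)/5 = 39/5.
E[Z | stage 3] = (1+2+3+10)/4 = 4.
E[Z] = (5/11)·(8) + (2/11)·(39/5) + (4/11)·(4) = 358/55.

358/55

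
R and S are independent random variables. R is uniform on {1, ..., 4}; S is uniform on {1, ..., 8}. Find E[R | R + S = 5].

5/2

Outcomes with R + S = 5: (1,4), (2,3), (3,2), (4,1), each with probability 1/32.
E[R | R + S = 5] = (1 + 2 + 3 + 4) / 4 = 5/2.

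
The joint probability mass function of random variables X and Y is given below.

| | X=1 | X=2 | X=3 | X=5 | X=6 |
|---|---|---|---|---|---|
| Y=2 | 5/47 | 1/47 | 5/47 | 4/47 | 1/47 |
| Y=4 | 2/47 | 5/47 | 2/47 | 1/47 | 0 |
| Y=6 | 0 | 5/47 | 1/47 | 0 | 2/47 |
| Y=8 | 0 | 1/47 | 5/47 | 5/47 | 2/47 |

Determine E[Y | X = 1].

18/7

P(X = 1) = 7/47.
Σ Y·P over the event = 2·(5/47) + 4·(2/47) = 18/47.
E[Y | X = 1] = (18/47) / (7/47) = 18/7.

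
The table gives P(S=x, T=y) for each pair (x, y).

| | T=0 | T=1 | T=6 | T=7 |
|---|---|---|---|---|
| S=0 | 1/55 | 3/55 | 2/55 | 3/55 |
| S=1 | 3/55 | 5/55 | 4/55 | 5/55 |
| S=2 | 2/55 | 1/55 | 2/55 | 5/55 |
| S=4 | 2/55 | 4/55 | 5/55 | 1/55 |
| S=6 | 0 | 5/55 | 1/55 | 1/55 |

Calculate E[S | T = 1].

53/18

P(T = 1) = 18/55.
Σ S·P over the event = 0·(3/55) + 1·(5/55) + 2·(1/55) + 4·(4/55) + 6·(5/55) = 53/55.
E[S | T = 1] = (53/55) / (18/55) = 53/18.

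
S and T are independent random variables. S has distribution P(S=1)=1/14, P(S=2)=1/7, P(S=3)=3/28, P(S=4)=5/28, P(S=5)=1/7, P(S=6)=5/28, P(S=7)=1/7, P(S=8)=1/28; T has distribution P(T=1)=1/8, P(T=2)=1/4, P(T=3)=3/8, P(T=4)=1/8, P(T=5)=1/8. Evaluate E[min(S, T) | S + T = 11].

25/6

P(S + T = 11) = 3/56.
Summing min(S,T)·P(x,y) over outcomes with S + T = 11 gives 25/112.
E[min(S, T) | S + T = 11] = (25/112) / (3/56) = 25/6.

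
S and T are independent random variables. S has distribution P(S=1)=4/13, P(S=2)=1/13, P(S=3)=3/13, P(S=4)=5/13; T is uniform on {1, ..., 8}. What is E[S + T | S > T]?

60/11

P(S > T) = 11/52.
Summing (S+T)·P(x,y) over outcomes with S > T gives 15/13.
E[S + T | S > T] = (15/13) / (11/52) = 60/11.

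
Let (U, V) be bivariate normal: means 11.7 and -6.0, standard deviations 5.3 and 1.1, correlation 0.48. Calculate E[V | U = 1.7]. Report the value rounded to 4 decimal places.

E[V | U=x] = μ_V + ρ(σ_V/σ_U)(x − μ_U) for jointly normal variables.
E[V | U=1.7] = -6.0 + (0.48)·(1.1/5.3)·(1.7 − (11.7)) = -6.0 + (0.099623)·(-10) = -6.9962.

-6.9962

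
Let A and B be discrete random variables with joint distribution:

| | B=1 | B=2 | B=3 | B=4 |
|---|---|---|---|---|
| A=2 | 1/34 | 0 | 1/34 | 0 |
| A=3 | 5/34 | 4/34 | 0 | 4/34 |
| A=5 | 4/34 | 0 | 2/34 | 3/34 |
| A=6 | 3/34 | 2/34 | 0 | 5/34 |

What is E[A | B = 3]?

4

P(B = 3) = 3/34.
Σ A·P over the event = 2·(1/34) + 5·(2/34) = 6/17.
E[A | B = 3] = (6/17) / (3/34) = 4.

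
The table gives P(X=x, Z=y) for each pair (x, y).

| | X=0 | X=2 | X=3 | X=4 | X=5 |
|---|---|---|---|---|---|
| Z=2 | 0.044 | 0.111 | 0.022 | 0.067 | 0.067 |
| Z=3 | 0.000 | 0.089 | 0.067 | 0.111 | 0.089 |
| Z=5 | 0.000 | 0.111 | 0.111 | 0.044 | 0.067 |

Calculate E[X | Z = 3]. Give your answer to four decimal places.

P(Z = 3) = 0.356.
Σ X·P over the event = 2·(0.089) + 3·(0.067) + 4·(0.111) + 5·(0.089) = 1.268.
E[X | Z = 3] = (1.268) / (0.356) = 3.5618.

3.5618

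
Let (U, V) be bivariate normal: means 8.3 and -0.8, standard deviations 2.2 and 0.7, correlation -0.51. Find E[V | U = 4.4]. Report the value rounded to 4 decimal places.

-0.1671

For a bivariate normal, E[V | U=x] = μ_V + ρ·(σ_V/σ_U)·(x − μ_U).
E[V | U=4.4] = -0.8 + (-0.51)·(0.7/2.2)·(4.4 − (8.3)) = -0.8 + (-0.16227)·(-3.9) = -0.1671.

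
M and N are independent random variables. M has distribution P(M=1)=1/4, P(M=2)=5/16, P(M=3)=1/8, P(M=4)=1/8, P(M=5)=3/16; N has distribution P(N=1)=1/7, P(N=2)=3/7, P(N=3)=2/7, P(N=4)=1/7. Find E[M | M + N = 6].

P(M + N = 6) = 9/56.
Summing M·P(x,y) over outcomes with M + N = 6 gives 61/112.
E[M | M + N = 6] = (61/112) / (9/56) = 61/18.

61/18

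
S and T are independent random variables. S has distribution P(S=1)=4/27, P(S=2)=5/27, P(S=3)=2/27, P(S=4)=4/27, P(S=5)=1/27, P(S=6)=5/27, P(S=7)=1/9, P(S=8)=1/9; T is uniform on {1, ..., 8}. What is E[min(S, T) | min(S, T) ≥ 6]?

P(min(S, T) ≥ 6) = 11/72.
Summing min(S,T)·P(x,y) over outcomes with min(S, T) ≥ 6 gives 71/72.
E[min(S, T) | min(S, T) ≥ 6] = (71/72) / (11/72) = 71/11.

71/11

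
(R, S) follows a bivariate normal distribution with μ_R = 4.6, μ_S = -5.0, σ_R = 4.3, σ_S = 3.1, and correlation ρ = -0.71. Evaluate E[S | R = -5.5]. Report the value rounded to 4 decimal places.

0.1698

For a bivariate normal, E[S | R=x] = μ_S + ρ·(σ_S/σ_R)·(x − μ_R).
E[S | R=-5.5] = -5.0 + (-0.71)·(3.1/4.3)·(-5.5 − (4.6)) = -5.0 + (-0.51186)·(-10.1) = 0.1698.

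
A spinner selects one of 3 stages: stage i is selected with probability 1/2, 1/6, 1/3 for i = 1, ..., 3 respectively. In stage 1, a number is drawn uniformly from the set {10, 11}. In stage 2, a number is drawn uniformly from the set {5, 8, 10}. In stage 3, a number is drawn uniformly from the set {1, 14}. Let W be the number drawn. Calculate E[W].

E[W | stage 1] = (10+11)/2 = 21/2.
E[W | stage 2] = (5+8+10)/3 = 23/3.
E[W | stage 3] = (1+14)/2 = 15/2.
By the law of total expectation,
E[W] = (1/2)·(21/2) + (1/6)·(23/3) + (1/3)·(15/2) = 325/36.

325/36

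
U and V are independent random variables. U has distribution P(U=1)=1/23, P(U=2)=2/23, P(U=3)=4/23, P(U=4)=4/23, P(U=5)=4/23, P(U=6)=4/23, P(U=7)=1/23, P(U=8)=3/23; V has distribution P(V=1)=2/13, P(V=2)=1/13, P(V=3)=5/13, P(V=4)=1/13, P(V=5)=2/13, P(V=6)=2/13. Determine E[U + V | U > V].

1519/180

P(U > V) = 180/299.
Summing (U+V)·P(x,y) over outcomes with U > V gives 1519/299.
E[U + V | U > V] = (1519/299) / (180/299) = 1519/180.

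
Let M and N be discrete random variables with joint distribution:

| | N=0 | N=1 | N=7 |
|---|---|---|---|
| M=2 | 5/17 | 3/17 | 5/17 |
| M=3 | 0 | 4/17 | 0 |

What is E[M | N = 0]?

2

P(N = 0) = 5/17.
Σ M·P over the event = 2·(5/17) = 10/17.
E[M | N = 0] = (10/17) / (5/17) = 2.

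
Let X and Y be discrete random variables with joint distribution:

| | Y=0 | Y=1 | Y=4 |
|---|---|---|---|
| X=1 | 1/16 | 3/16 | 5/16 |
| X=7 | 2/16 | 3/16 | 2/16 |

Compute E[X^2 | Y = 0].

33

P(Y = 0) = 3/16.
Σ X^2·P over the event = 1·(1/16) + 49·(2/16) = 99/16.
E[X^2 | Y = 0] = (99/16) / (3/16) = 33.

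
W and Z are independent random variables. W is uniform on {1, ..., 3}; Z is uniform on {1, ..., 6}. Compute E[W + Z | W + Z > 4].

79/12

P(W + Z > 4) = 2/3.
Summing (W+Z)·P(x,y) over outcomes with W + Z > 4 gives 79/18.
E[W + Z | W + Z > 4] = (79/18) / (2/3) = 79/12.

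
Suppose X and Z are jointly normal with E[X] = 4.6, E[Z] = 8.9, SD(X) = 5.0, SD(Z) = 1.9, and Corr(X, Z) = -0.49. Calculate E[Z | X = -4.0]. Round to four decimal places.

10.5013

For a bivariate normal, E[Z | X=x] = μ_Z + ρ·(σ_Z/σ_X)·(x − μ_X).
E[Z | X=-4.0] = 8.9 + (-0.49)·(1.9/5.0)·(-4.0 − (4.6)) = 8.9 + (-0.1862)·(-8.6) = 10.5013.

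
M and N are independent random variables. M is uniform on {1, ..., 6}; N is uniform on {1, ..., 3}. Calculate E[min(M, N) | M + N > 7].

Outcomes with M + N > 7: (5,3), (6,2), (6,3), each with probability 1/18.
E[min(M, N) | M + N > 7] = (3 + 2 + 3) / 3 = 8/3.

8/3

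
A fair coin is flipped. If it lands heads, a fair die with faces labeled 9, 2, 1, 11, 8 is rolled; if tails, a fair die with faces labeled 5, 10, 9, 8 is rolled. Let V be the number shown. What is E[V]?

E[V | heads] = (9+2+1+11+8)/5 = 31/5.
E[V | tails] = (5+10+9+8)/4 = 8.
E[V] = (1/2)·(31/5) + (1/2)·(8) = 71/10.

71/10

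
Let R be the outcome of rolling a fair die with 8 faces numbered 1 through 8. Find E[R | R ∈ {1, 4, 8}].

P(R ∈ {1, 4, 8}) = 3/8.
Σ over the event: 1·1/8 + 4·1/8 + 8·1/8 = 13/8.
E[R | R ∈ {1, 4, 8}] = (13/8) / (3/8) = 13/3.

13/3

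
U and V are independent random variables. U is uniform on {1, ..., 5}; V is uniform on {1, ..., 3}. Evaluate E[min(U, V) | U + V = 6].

Outcomes with U + V = 6: (3,3), (4,2), (5,1), each with probability 1/15.
E[min(U, V) | U + V = 6] = (3 + 2 + 1) / 3 = 2.

2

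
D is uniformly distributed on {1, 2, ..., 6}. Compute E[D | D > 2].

Given D > 2, D is equally likely to be any of {3, 4, 5, 6}.
E[D | D > 2] = (3 + 4 + 5 + 6) / 4 = 9/2.

9/2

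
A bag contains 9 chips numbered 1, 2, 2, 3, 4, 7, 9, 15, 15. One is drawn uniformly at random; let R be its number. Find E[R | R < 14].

4

P(R < 14) = 7/9.
Σ over the event: 1·1/9 + 2·2/9 + 3·1/9 + 4·1/9 + 7·1/9 + 9·1/9 = 28/9.
E[R | R < 14] = (28/9) / (7/9) = 4.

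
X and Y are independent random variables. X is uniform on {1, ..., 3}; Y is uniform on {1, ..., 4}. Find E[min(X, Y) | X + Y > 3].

17/9

Outcomes with X + Y > 3: (1,3), (1,4), (2,2), (2,3), (2,4), (3,1), (3,2), (3,3), (3,4), each with probability 1/12.
E[min(X, Y) | X + Y > 3] = (1 + 1 + 2 + 2 + 2 + 1 + 2 + 3 + 3) / 9 = 17/9.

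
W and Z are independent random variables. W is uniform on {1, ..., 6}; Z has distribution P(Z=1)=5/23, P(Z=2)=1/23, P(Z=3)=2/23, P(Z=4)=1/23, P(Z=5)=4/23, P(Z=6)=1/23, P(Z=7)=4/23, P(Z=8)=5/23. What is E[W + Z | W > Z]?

P(W > Z) = 41/138.
Summing (W+Z)·P(x,y) over outcomes with W > Z gives 131/69.
E[W + Z | W > Z] = (131/69) / (41/138) = 262/41.

262/41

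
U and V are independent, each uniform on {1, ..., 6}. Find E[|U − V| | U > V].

7/3

P(U > V) = 5/12.
Summing |U−V|·P(x,y) over outcomes with U > V gives 35/36.
E[|U − V| | U > V] = (35/36) / (5/12) = 7/3.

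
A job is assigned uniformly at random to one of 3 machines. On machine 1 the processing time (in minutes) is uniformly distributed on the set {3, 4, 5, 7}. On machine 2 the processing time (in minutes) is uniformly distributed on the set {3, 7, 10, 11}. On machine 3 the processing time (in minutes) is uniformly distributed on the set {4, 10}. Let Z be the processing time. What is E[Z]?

13/2

E[Z | machine 1] = (3+4+5+7)/4 = 19/4.
E[Z | machine 2] = (3+7+10+11)/4 = 31/4.
E[Z | machine 3] = (4+10)/2 = 7.
E[Z] = (1/3)·(19/4) + (1/3)·(31/4) + (1/3)·(7) = 13/2.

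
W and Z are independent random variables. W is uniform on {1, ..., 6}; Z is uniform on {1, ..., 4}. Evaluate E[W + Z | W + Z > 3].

P(W + Z > 3) = 7/8.
Summing (W+Z)·P(x,y) over outcomes with W + Z > 3 gives 17/3.
E[W + Z | W + Z > 3] = (17/3) / (7/8) = 136/21.

136/21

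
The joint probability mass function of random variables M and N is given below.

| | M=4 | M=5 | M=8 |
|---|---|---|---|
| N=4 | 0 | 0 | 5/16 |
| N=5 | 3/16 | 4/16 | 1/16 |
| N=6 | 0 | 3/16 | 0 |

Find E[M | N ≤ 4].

P(N ≤ 4) = 5/16.
Σ M·P over the event = 8·(5/16) = 5/2.
E[M | N ≤ 4] = (5/2) / (5/16) = 8.

8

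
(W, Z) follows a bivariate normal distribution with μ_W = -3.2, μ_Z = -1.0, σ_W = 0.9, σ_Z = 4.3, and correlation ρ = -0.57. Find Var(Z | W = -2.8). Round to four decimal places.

12.4826

For a bivariate normal, Var(Z | W=x) = σ_Z²(1 − ρ²).
Var(Z | W=-2.8) = (4.3)²·(1 − (-0.57)²) = 18.49·0.6751 = 12.4826.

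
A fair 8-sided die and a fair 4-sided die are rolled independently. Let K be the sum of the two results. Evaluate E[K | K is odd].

P(K is odd) = 1/2.
Σ over the event: 3·1/16 + 5·1/8 + 7·1/8 + 9·1/8 + 11·1/16 = 7/2.
E[K | K is odd] = (7/2) / (1/2) = 7.

7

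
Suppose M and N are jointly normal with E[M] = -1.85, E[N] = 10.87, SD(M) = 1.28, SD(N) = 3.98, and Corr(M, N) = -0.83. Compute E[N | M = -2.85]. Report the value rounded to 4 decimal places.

13.4508

For a bivariate normal, E[N | M=x] = μ_N + ρ·(σ_N/σ_M)·(x − μ_M).
E[N | M=-2.85] = 10.87 + (-0.83)·(3.98/1.28)·(-2.85 − (-1.85)) = 10.87 + (-2.5808)·(-1) = 13.4508.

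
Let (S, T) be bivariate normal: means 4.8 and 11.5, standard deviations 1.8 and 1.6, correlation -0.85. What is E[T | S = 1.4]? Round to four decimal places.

The regression of T on S has slope ρ·σ_T/σ_S and passes through (μ_S, μ_T).
E[T | S=1.4] = 11.5 + (-0.85)·(1.6/1.8)·(1.4 − (4.8)) = 11.5 + (-0.75556)·(-3.4) = 14.0689.

14.0689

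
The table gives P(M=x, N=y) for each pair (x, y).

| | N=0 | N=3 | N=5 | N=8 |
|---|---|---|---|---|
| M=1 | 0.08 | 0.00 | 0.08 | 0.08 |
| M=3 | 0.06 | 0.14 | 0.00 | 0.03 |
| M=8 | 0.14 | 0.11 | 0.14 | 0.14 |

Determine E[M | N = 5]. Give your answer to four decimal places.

P(N = 5) = 0.22.
Summing M·P(M=x,N=y) over the conditioning event gives 1.20.
E[M | N = 5] = (1.20) / (0.22) = 5.4545.

5.4545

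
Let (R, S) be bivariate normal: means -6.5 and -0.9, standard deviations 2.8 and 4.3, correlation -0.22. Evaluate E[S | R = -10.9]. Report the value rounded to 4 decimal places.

0.5866

The regression of S on R has slope ρ·σ_S/σ_R and passes through (μ_R, μ_S).
E[S | R=-10.9] = -0.9 + (-0.22)·(4.3/2.8)·(-10.9 − (-6.5)) = -0.9 + (-0.33786)·(-4.4) = 0.5866.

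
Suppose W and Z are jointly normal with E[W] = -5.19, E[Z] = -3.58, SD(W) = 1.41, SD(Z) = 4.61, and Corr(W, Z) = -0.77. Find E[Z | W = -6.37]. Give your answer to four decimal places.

-0.6093

For a bivariate normal, E[Z | W=x] = μ_Z + ρ·(σ_Z/σ_W)·(x − μ_W).
E[Z | W=-6.37] = -3.58 + (-0.77)·(4.61/1.41)·(-6.37 − (-5.19)) = -3.58 + (-2.51752)·(-1.18) = -0.6093.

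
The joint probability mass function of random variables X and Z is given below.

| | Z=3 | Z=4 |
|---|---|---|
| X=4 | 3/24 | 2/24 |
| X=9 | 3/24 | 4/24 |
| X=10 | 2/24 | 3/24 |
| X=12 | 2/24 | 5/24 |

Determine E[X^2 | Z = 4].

688/7

P(Z = 4) = 7/12.
Σ X^2·P over the event = 16·(2/24) + 81·(4/24) + 100·(3/24) + 144·(5/24) = 172/3.
E[X^2 | Z = 4] = (172/3) / (7/12) = 688/7.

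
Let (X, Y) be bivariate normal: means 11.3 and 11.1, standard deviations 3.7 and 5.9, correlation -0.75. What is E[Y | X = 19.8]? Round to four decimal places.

0.9345

E[Y | X=x] = μ_Y + ρ(σ_Y/σ_X)(x − μ_X) for jointly normal variables.
E[Y | X=19.8] = 11.1 + (-0.75)·(5.9/3.7)·(19.8 − (11.3)) = 11.1 + (-1.195946)·(8.5) = 0.9345.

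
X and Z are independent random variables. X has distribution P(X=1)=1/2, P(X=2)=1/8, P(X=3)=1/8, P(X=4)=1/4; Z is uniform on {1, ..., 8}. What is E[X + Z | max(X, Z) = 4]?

85/14

P(max(X, Z) = 4) = 7/32.
Summing (X+Z)·P(x,y) over outcomes with max(X, Z) = 4 gives 85/64.
E[X + Z | max(X, Z) = 4] = (85/64) / (7/32) = 85/14.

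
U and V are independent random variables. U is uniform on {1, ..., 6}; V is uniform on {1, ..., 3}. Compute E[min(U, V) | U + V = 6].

2

P(U + V = 6) = 1/6.
Summing min(U,V)·P(x,y) over outcomes with U + V = 6 gives 1/3.
E[min(U, V) | U + V = 6] = (1/3) / (1/6) = 2.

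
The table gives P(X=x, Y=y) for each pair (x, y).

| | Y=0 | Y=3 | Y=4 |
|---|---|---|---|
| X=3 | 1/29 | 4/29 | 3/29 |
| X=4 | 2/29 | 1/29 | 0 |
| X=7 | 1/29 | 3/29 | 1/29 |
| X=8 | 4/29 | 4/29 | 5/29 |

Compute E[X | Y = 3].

23/4

P(Y = 3) = 12/29.
Σ X·P over the event = 3·(4/29) + 4·(1/29) + 7·(3/29) + 8·(4/29) = 69/29.
E[X | Y = 3] = (69/29) / (12/29) = 23/4.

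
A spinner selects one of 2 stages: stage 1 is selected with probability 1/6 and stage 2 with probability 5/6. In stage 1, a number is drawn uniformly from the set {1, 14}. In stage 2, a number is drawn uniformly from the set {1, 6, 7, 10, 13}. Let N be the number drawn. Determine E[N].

E[N | stage 1] = (1+14)/2 = 15/2.
E[N | stage 2] = (1+6+7+10+13)/5 = 37/5.
E[N] = (1/6)·(15/2) + (5/6)·(37/5) = 89/12.

89/12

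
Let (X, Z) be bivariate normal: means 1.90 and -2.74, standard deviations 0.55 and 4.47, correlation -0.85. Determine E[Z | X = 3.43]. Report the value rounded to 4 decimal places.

E[Z | X=x] = μ_Z + ρ(σ_Z/σ_X)(x − μ_X) for jointly normal variables.
E[Z | X=3.43] = -2.74 + (-0.85)·(4.47/0.55)·(3.43 − (1.90)) = -2.74 + (-6.9082)·(1.53) = -13.3095.

-13.3095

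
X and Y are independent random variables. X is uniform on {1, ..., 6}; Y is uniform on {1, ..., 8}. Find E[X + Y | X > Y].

7

P(X > Y) = 5/16.
Summing (X+Y)·P(x,y) over outcomes with X > Y gives 35/16.
E[X + Y | X > Y] = (35/16) / (5/16) = 7.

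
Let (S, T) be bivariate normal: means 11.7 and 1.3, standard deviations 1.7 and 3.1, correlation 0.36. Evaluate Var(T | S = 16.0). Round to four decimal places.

8.3645

Var(T | S=x) = (1 − ρ²)·σ_T².
Var(T | S=16.0) = (3.1)²·(1 − (0.36)²) = 9.61·0.8704 = 8.3645.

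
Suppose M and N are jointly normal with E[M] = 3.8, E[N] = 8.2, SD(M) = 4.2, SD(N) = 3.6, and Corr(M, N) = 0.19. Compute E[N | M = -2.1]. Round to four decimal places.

7.2391

E[N | M=x] = μ_N + ρ(σ_N/σ_M)(x − μ_M) for jointly normal variables.
E[N | M=-2.1] = 8.2 + (0.19)·(3.6/4.2)·(-2.1 − (3.8)) = 8.2 + (0.16286)·(-5.9) = 7.2391.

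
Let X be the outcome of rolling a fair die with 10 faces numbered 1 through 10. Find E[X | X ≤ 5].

Given X ≤ 5, X is equally likely to be any of {1, 2, 3, 4, 5}.
E[X | X ≤ 5] = (1 + 2 + 3 + 4 + 5) / 5 = 3.

3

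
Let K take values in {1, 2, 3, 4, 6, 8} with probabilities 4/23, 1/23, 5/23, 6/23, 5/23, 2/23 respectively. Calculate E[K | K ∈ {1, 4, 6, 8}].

74/17

P(K ∈ {1, 4, 6, 8}) = 17/23.
Σ over the event: 1·4/23 + 4·6/23 + 6·5/23 + 8·2/23 = 74/23.
E[K | K ∈ {1, 4, 6, 8}] = (74/23) / (17/23) = 74/17.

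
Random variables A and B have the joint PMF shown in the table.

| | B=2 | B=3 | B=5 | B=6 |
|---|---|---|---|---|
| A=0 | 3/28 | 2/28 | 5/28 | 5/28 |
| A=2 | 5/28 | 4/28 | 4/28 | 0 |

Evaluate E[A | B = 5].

P(B = 5) = 9/28.
Σ A·P over the event = 0·(5/28) + 2·(4/28) = 2/7.
E[A | B = 5] = (2/7) / (9/28) = 8/9.

8/9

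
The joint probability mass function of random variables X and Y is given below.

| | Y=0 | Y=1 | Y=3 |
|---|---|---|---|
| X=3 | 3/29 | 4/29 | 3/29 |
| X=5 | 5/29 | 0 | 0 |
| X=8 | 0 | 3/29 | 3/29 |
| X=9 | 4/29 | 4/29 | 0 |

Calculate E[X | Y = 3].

11/2

P(Y = 3) = 6/29.
Summing X·P(X=x,Y=y) over the conditioning event gives 33/29.
E[X | Y = 3] = (33/29) / (6/29) = 11/2.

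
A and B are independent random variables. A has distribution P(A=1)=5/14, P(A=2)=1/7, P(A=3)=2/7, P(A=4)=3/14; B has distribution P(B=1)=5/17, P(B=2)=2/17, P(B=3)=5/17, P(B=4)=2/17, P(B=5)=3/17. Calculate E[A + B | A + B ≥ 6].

698/101

P(A + B ≥ 6) = 101/238.
Summing (A+B)·P(x,y) over outcomes with A + B ≥ 6 gives 349/119.
E[A + B | A + B ≥ 6] = (349/119) / (101/238) = 698/101.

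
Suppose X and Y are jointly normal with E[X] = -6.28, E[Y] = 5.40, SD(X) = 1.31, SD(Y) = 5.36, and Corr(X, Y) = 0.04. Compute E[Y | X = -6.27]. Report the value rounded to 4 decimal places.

E[Y | X=x] = μ_Y + ρ(σ_Y/σ_X)(x − μ_X) for jointly normal variables.
E[Y | X=-6.27] = 5.40 + (0.04)·(5.36/1.31)·(-6.27 − (-6.28)) = 5.40 + (0.16366)·(0.01) = 5.4016.

5.4016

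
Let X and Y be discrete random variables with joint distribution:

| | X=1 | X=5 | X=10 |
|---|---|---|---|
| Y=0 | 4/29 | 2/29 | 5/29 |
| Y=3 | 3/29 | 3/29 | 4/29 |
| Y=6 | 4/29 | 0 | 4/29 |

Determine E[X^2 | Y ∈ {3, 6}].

49

P(Y ∈ {3, 6}) = 18/29.
Σ X^2·P over the event = 1·(3/29) + 1·(4/29) + 25·(3/29) + 100·(4/29) + 100·(4/29) = 882/29.
E[X^2 | Y ∈ {3, 6}] = (882/29) / (18/29) = 49.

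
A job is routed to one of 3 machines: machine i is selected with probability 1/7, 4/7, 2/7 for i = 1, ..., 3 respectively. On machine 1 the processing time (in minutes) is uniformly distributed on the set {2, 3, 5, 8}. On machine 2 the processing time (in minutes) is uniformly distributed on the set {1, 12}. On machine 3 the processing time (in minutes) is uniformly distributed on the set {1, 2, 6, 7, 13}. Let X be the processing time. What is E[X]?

E[X | machine 1] = (2+3+5+8)/4 = 9/2.
E[X | machine 2] = (1+12)/2 = 13/2.
E[X | machine 3] = (1+2+6+7+13)/5 = 29/5.
E[X] = (1/7)·(9/2) + (4/7)·(13/2) + (2/7)·(29/5) = 421/70.

421/70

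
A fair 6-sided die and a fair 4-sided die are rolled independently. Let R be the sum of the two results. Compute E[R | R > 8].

28/3

P(R > 8) = 1/8.
Σ over the event: 9·1/12 + 10·1/24 = 7/6.
E[R | R > 8] = (7/6) / (1/8) = 28/3.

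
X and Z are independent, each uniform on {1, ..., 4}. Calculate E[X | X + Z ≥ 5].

P(X + Z ≥ 5) = 5/8.
Summing X·P(x,y) over outcomes with X + Z ≥ 5 gives 15/8.
E[X | X + Z ≥ 5] = (15/8) / (5/8) = 3.

3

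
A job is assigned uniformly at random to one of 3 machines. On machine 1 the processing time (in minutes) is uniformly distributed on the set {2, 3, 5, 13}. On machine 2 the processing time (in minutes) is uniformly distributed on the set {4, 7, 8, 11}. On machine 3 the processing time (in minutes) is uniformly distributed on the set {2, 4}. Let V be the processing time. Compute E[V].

E[V | machine 1] = (2+3+5+13)/4 = 23/4.
E[V | machine 2] = (4+7+8+11)/4 = 15/2.
E[V | machine 3] = (2+4)/2 = 3.
E[V] = (1/3)·(23/4) + (1/3)·(15/2) + (1/3)·(3) = 65/12.

65/12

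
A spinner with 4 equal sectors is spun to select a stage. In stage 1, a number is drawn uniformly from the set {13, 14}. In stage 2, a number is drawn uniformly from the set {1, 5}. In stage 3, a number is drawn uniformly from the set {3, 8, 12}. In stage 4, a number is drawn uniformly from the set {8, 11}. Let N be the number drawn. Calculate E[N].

101/12

E[N | stage 1] = (13+14)/2 = 27/2.
E[N | stage 2] = (1+5)/2 = 3.
E[N | stage 3] = (3+8+12)/3 = 23/3.
E[N | stage 4] = (8+11)/2 = 19/2.
E[N] = (1/4)·(27/2) + (1/4)·(3) + (1/4)·(23/3) + (1/4)·(19/2) = 101/12.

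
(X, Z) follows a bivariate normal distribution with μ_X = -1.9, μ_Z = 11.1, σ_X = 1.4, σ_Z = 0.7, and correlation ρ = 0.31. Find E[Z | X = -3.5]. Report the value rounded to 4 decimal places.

10.8520

The regression of Z on X has slope ρ·σ_Z/σ_X and passes through (μ_X, μ_Z).
E[Z | X=-3.5] = 11.1 + (0.31)·(0.7/1.4)·(-3.5 − (-1.9)) = 11.1 + (0.155)·(-1.6) = 10.8520.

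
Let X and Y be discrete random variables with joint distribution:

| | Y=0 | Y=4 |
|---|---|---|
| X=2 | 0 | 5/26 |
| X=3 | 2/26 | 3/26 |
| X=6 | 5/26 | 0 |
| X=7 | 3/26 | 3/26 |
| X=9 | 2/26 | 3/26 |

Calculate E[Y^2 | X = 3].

48/5

P(X = 3) = 5/26.
Summing Y^2·P(X=x,Y=y) over the conditioning event gives 24/13.
E[Y^2 | X = 3] = (24/13) / (5/26) = 48/5.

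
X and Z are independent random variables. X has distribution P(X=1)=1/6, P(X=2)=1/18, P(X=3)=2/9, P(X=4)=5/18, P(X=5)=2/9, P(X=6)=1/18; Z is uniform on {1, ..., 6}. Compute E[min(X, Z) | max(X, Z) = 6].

P(max(X, Z) = 6) = 23/108.
Summing min(X,Z)·P(x,y) over outcomes with max(X, Z) = 6 gives 13/18.
E[min(X, Z) | max(X, Z) = 6] = (13/18) / (23/108) = 78/23.

78/23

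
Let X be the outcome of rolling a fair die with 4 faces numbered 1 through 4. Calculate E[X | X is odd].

2

Given X is odd, X is equally likely to be any of {1, 3}.
E[X | X is odd] = (1 + 3) / 2 = 2.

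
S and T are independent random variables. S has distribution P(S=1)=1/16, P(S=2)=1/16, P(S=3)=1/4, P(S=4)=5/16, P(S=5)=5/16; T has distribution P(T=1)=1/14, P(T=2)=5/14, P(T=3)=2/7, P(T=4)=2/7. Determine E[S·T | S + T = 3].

P(S + T = 3) = 3/112.
Summing ST·P(x,y) over outcomes with S + T = 3 gives 3/56.
E[S·T | S + T = 3] = (3/56) / (3/112) = 2.

2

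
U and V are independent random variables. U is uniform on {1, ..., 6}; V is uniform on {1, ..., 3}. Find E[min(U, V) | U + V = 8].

5/2

P(U + V = 8) = 1/9.
Summing min(U,V)·P(x,y) over outcomes with U + V = 8 gives 5/18.
E[min(U, V) | U + V = 8] = (5/18) / (1/9) = 5/2.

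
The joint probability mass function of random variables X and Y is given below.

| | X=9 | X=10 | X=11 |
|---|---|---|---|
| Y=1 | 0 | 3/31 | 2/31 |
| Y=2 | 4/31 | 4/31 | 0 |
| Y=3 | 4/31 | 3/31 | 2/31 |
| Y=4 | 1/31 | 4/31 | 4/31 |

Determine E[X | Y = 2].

P(Y = 2) = 8/31.
Summing X·P(X=x,Y=y) over the conditioning event gives 76/31.
E[X | Y = 2] = (76/31) / (8/31) = 19/2.

19/2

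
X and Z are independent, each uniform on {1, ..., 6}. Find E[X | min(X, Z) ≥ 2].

4

P(min(X, Z) ≥ 2) = 25/36.
Summing X·P(x,y) over outcomes with min(X, Z) ≥ 2 gives 25/9.
E[X | min(X, Z) ≥ 2] = (25/9) / (25/36) = 4.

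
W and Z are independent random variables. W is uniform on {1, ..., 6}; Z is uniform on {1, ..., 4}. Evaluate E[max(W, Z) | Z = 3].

Outcomes with Z = 3: (1,3), (2,3), (3,3), (4,3), (5,3), (6,3), each with probability 1/24.
E[max(W, Z) | Z = 3] = (3 + 3 + 3 + 4 + 5 + 6) / 6 = 4.

4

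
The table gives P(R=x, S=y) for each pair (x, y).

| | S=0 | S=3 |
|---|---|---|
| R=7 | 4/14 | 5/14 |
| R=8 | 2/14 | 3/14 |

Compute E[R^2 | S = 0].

54

P(S = 0) = 3/7.
Σ R^2·P over the event = 49·(4/14) + 64·(2/14) = 162/7.
E[R^2 | S = 0] = (162/7) / (3/7) = 54.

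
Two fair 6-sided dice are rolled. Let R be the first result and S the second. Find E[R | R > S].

P(R > S) = 5/12.
Summing R·P(x,y) over outcomes with R > S gives 35/18.
E[R | R > S] = (35/18) / (5/12) = 14/3.

14/3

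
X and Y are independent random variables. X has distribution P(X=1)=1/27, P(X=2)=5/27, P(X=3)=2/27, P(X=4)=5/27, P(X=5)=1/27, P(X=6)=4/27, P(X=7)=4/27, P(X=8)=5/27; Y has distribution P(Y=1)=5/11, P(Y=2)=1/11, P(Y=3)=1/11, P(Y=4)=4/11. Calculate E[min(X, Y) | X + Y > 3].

P(X + Y > 3) = 266/297.
Summing min(X,Y)·P(x,y) over outcomes with X + Y > 3 gives 67/33.
E[min(X, Y) | X + Y > 3] = (67/33) / (266/297) = 603/266.

603/266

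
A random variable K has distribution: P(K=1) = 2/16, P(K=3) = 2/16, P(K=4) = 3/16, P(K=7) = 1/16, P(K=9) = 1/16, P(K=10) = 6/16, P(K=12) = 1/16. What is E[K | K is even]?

42/5

P(K is even) = 5/8.
Σ over the event: 4·3/16 + 10·3/8 + 12·1/16 = 21/4.
E[K | K is even] = (21/4) / (5/8) = 42/5.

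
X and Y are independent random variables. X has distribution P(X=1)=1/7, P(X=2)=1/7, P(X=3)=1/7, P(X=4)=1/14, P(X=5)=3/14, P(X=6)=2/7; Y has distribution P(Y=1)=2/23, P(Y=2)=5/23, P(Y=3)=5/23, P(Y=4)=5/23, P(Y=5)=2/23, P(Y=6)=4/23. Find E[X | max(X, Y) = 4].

128/47

P(max(X, Y) = 4) = 47/322.
Summing X·P(x,y) over outcomes with max(X, Y) = 4 gives 64/161.
E[X | max(X, Y) = 4] = (64/161) / (47/322) = 128/47.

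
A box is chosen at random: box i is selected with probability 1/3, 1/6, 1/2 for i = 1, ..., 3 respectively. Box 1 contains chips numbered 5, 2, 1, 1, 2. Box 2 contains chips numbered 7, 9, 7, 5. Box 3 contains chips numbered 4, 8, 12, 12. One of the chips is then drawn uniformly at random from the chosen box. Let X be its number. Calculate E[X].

E[X | box 1] = (5+2+1+1+2)/5 = 11/5.
E[X | box 2] = (7+9+7+5)/4 = 7.
E[X | box 3] = (4+8+12+12)/4 = 9.
By the law of total expectation,
E[X] = (1/3)·(11/5) + (1/6)·(7) + (1/2)·(9) = 32/5.

32/5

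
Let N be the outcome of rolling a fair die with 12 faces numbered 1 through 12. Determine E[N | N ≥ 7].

19/2

Given N ≥ 7, N is equally likely to be any of {7, 8, 9, 10, 11, 12}.
E[N | N ≥ 7] = (7 + 8 + 9 + 10 + 11 + 12) / 6 = 19/2.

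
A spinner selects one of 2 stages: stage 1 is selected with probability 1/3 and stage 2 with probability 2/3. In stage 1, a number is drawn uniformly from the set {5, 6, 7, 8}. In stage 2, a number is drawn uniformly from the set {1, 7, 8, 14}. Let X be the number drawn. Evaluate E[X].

E[X | stage 1] = (5+6+7+8)/4 = 13/2.
E[X | stage 2] = (1+7+8+14)/4 = 15/2.
E[X] = (1/3)·(13/2) + (2/3)·(15/2) = 43/6.

43/6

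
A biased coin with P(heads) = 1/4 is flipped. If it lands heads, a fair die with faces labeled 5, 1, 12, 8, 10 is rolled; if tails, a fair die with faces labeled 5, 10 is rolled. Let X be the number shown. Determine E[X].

E[X | heads] = (5+1+12+8+10)/5 = 36/5.
E[X | tails] = (5+10)/2 = 15/2.
By the law of total expectation,
E[X] = (1/4)·(36/5) + (3/4)·(15/2) = 297/40.

297/40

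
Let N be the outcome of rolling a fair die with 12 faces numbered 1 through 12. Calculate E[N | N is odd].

Given N is odd, N is equally likely to be any of {1, 3, 5, 7, 9, 11}.
E[N | N is odd] = (1 + 3 + 5 + 7 + 9 + 11) / 6 = 6.

6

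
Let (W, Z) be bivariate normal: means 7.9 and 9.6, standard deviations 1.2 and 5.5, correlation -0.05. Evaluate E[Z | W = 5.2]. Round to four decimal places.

E[Z | W=x] = μ_Z + ρ(σ_Z/σ_W)(x − μ_W) for jointly normal variables.
E[Z | W=5.2] = 9.6 + (-0.05)·(5.5/1.2)·(5.2 − (7.9)) = 9.6 + (-0.22917)·(-2.7) = 10.2188.

10.2188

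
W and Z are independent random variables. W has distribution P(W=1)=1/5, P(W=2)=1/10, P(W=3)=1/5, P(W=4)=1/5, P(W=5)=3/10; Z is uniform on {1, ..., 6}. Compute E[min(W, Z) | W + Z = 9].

26/7

P(W + Z = 9) = 7/60.
Summing min(W,Z)·P(x,y) over outcomes with W + Z = 9 gives 13/30.
E[min(W, Z) | W + Z = 9] = (13/30) / (7/60) = 26/7.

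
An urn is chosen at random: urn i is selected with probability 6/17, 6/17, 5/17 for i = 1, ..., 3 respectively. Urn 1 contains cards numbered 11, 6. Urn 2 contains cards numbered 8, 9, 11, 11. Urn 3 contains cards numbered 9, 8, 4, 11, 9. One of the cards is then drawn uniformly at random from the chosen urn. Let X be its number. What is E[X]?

E[X | urn 1] = (11+6)/2 = 17/2.
E[X | urn 2] = (8+9+11+11)/4 = 39/4.
E[X | urn 3] = (9+8+4+11+9)/5 = 41/5.
E[X] = (6/17)·(17/2) + (6/17)·(39/4) + (5/17)·(41/5) = 301/34.

301/34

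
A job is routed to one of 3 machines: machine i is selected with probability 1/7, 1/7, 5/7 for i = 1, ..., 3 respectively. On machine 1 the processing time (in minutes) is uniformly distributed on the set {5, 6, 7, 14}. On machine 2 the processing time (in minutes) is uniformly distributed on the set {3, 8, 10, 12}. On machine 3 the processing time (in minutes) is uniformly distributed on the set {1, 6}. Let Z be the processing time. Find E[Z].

E[Z | machine 1] = (5+6+7+14)/4 = 8.
E[Z | machine 2] = (3+8+10+12)/4 = 33/4.
E[Z | machine 3] = (1+6)/2 = 7/2.
By the law of total expectation,
E[Z] = (1/7)·(8) + (1/7)·(33/4) + (5/7)·(7/2) = 135/28.

135/28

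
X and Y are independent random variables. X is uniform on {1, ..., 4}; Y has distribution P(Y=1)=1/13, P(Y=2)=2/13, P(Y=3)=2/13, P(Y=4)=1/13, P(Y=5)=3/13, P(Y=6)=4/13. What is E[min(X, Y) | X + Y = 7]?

19/10

P(X + Y = 7) = 5/26.
Summing min(X,Y)·P(x,y) over outcomes with X + Y = 7 gives 19/52.
E[min(X, Y) | X + Y = 7] = (19/52) / (5/26) = 19/10.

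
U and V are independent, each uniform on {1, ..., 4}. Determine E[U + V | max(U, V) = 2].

Outcomes with max(U, V) = 2: (1,2), (2,1), (2,2), each with probability 1/16.
E[U + V | max(U, V) = 2] = (3 + 3 + 4) / 3 = 10/3.

10/3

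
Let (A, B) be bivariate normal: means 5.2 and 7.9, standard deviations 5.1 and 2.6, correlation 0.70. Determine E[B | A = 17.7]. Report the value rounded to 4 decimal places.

12.3608

E[B | A=x] = μ_B + ρ(σ_B/σ_A)(x − μ_A) for jointly normal variables.
E[B | A=17.7] = 7.9 + (0.70)·(2.6/5.1)·(17.7 − (5.2)) = 7.9 + (0.35686)·(12.5) = 12.3608.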